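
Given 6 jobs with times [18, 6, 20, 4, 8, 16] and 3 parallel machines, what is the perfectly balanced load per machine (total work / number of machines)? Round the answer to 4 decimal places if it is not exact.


Total processing time = 18 + 6 + 20 + 4 + 8 + 16 = 72
Number of machines = 3
Ideal balanced load = 72 / 3 = 24.0

24.0


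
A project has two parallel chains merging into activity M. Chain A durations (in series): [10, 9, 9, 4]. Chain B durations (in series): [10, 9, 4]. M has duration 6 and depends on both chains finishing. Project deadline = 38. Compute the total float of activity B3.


Forward pass: ES(B3) = sum of predecessors on chain B = 19
EF = ES + duration = 19 + 4 = 23
Backward pass: LF(M) = deadline = 38; LS(M) = 38 - 6 = 32
LF(B3) = LS(M) - sum(successors on chain B) = 32 - 0 = 32
LS = LF - duration = 32 - 4 = 28
Total float = LS - ES = 28 - 19 = 9

9


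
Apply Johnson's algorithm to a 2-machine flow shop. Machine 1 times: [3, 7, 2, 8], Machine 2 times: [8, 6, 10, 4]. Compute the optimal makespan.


Apply Johnson's rule:
  Group 1 (a <= b): [(3, 2, 10), (1, 3, 8)]
  Group 2 (a > b): [(2, 7, 6), (4, 8, 4)]
Optimal job order: [3, 1, 2, 4]
Schedule:
  Job 3: M1 done at 2, M2 done at 12
  Job 1: M1 done at 5, M2 done at 20
  Job 2: M1 done at 12, M2 done at 26
  Job 4: M1 done at 20, M2 done at 30
Makespan = 30

30


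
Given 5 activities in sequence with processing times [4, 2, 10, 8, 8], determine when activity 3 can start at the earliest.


Activity 3 starts after activities 1 through 2 complete.
Predecessor durations: [4, 2]
ES = 4 + 2 = 6

6


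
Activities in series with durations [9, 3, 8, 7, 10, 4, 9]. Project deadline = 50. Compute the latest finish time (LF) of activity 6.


LF(activity 6) = deadline - sum of successor durations
Successors: activities 7 through 7 with durations [9]
Sum of successor durations = 9
LF = 50 - 9 = 41

41


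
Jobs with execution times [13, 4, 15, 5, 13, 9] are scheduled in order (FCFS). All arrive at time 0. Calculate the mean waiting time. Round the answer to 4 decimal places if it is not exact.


FCFS order (as given): [13, 4, 15, 5, 13, 9]
Waiting times:
  Job 1: wait = 0
  Job 2: wait = 13
  Job 3: wait = 17
  Job 4: wait = 32
  Job 5: wait = 37
  Job 6: wait = 50
Sum of waiting times = 149
Average waiting time = 149/6 = 24.8333

24.8333


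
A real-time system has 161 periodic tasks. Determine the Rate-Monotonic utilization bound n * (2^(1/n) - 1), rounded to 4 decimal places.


Compute 2^(1/161) = 1.0043145429
Subtract 1: 1.0043145429 - 1 = 0.0043145429
Multiply by n: 161 * 0.0043145429 = 0.6946414069
Round to 4 dp: 0.6946

0.6946


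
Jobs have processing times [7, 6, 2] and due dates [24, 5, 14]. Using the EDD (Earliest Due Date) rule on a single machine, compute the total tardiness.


Sort by due date (EDD order): [(6, 5), (2, 14), (7, 24)]
Compute completion times and tardiness:
  Job 1: p=6, d=5, C=6, tardiness=max(0,6-5)=1
  Job 2: p=2, d=14, C=8, tardiness=max(0,8-14)=0
  Job 3: p=7, d=24, C=15, tardiness=max(0,15-24)=0
Total tardiness = 1

1


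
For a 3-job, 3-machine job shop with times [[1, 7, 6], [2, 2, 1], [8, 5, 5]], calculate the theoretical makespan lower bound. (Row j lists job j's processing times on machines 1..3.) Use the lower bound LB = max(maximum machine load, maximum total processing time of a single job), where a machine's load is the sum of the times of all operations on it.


Machine loads:
  Machine 1: 1 + 2 + 8 = 11
  Machine 2: 7 + 2 + 5 = 14
  Machine 3: 6 + 1 + 5 = 12
Max machine load = 14
Job totals:
  Job 1: 14
  Job 2: 5
  Job 3: 18
Max job total = 18
Lower bound = max(14, 18) = 18

18


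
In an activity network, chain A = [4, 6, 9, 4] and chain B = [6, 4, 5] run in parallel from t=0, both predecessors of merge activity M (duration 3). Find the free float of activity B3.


ES(B3) = sum of predecessors on chain B = 10
EF(B3) = ES + duration = 10 + 5 = 15
Successor of B3 is M. ES(M) = max(sum(A), sum(B)) = max(23, 15) = 23
Free float = ES(successor) - EF(current) = 23 - 15 = 8

8


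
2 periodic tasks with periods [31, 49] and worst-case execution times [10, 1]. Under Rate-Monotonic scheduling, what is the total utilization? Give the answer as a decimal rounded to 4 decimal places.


Compute individual utilizations (exact fractions):
  Task 1: C/T = 10/31 (approx. 0.3226)
  Task 2: C/T = 1/49 (approx. 0.0204)
Total utilization U = 10/31 + 1/49 = 521/1519
Rounded to 4 decimal places: U = 0.3430
RM (Liu & Layland) bound for 2 tasks = 0.828427; compare with U = 521/1519 (approx. 0.342989)
U <= bound, so schedulable by RM sufficient condition.

0.3430


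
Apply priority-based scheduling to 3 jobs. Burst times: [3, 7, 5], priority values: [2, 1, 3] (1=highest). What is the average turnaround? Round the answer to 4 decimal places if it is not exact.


Sort by priority (ascending = highest first):
Order: [(1, 7), (2, 3), (3, 5)]
Completion times:
  Priority 1, burst=7, C=7
  Priority 2, burst=3, C=10
  Priority 3, burst=5, C=15
Average turnaround = 32/3 = 10.6667

10.6667


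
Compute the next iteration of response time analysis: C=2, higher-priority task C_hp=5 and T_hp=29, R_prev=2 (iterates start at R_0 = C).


R_next = C + ceil(R_prev / T_hp) * C_hp
ceil(2 / 29) = ceil(0.069) = 1
Interference = 1 * 5 = 5
R_next = 2 + 5 = 7

7


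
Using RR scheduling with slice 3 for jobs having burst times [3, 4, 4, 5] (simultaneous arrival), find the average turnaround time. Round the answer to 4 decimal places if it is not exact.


Time quantum = 3
Execution trace:
  J1 runs 3 units, time = 3
  J2 runs 3 units, time = 6
  J3 runs 3 units, time = 9
  J4 runs 3 units, time = 12
  J2 runs 1 units, time = 13
  J3 runs 1 units, time = 14
  J4 runs 2 units, time = 16
Finish times: [3, 13, 14, 16]
Average turnaround = 46/4 = 11.5

11.5


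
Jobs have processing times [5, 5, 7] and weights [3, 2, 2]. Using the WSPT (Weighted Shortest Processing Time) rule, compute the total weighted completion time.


Compute p/w ratios and sort ascending (WSPT): [(5, 3), (5, 2), (7, 2)]
Compute weighted completion times:
  Job (p=5,w=3): C=5, w*C=3*5=15
  Job (p=5,w=2): C=10, w*C=2*10=20
  Job (p=7,w=2): C=17, w*C=2*17=34
Total weighted completion time = 69

69


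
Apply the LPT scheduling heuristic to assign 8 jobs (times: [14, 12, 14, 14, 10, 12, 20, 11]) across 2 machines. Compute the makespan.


Sort jobs in decreasing order (LPT): [20, 14, 14, 14, 12, 12, 11, 10]
Assign each job to the least loaded machine:
  Machine 1: jobs [20, 14, 12, 10], load = 56
  Machine 2: jobs [14, 14, 12, 11], load = 51
Makespan = max load = 56

56


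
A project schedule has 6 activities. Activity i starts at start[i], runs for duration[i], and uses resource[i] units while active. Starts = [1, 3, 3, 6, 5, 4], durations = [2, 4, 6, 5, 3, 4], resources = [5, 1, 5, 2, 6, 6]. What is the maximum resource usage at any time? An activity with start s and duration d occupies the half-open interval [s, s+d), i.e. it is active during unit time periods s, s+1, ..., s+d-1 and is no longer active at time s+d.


Each activity i is active on [start_i, start_i + duration_i).
Compute total resource usage per time slot:
  t=0: active resources = [], total = 0
  t=1: active resources = [5], total = 5
  t=2: active resources = [5], total = 5
  t=3: active resources = [1, 5], total = 6
  t=4: active resources = [1, 5, 6], total = 12
  t=5: active resources = [1, 5, 6, 6], total = 18
  t=6: active resources = [1, 5, 2, 6, 6], total = 20
  t=7: active resources = [5, 2, 6, 6], total = 19
  t=8: active resources = [5, 2], total = 7
  t=9: active resources = [2], total = 2
  t=10: active resources = [2], total = 2
Peak resource demand = 20

20


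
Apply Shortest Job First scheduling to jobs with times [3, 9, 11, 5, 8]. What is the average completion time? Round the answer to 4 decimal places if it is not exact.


SJF order (ascending): [3, 5, 8, 9, 11]
Completion times:
  Job 1: burst=3, C=3
  Job 2: burst=5, C=8
  Job 3: burst=8, C=16
  Job 4: burst=9, C=25
  Job 5: burst=11, C=36
Average completion = 88/5 = 17.6

17.6


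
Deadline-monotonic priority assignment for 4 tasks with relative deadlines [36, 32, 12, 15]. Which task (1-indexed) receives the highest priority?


Sort tasks by relative deadline (ascending):
  Task 3: deadline = 12
  Task 4: deadline = 15
  Task 2: deadline = 32
  Task 1: deadline = 36
Priority order (highest first): [3, 4, 2, 1]
Highest priority task = 3

3


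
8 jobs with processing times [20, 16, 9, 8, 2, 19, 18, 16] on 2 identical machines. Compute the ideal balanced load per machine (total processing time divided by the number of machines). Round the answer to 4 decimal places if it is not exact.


Total processing time = 20 + 16 + 9 + 8 + 2 + 19 + 18 + 16 = 108
Number of machines = 2
Ideal balanced load = 108 / 2 = 54.0

54.0


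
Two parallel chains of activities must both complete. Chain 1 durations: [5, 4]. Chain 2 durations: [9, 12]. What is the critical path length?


Path A total = 5 + 4 = 9
Path B total = 9 + 12 = 21
Critical path = longest path = max(9, 21) = 21

21


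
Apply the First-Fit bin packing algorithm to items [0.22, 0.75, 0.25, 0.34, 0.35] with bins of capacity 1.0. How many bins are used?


Place items sequentially using First-Fit:
  Item 0.22 -> new Bin 1
  Item 0.75 -> Bin 1 (now 0.97)
  Item 0.25 -> new Bin 2
  Item 0.34 -> Bin 2 (now 0.59)
  Item 0.35 -> Bin 2 (now 0.94)
Total bins used = 2

2


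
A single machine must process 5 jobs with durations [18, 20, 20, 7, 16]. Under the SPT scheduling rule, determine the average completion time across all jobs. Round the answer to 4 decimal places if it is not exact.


Sort jobs by processing time (SPT order): [7, 16, 18, 20, 20]
Compute completion times sequentially:
  Job 1: processing = 7, completes at 7
  Job 2: processing = 16, completes at 23
  Job 3: processing = 18, completes at 41
  Job 4: processing = 20, completes at 61
  Job 5: processing = 20, completes at 81
Sum of completion times = 213
Average completion time = 213/5 = 42.6

42.6


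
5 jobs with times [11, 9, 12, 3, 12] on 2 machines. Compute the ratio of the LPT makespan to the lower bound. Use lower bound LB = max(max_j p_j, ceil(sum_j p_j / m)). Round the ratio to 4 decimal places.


LPT order: [12, 12, 11, 9, 3]
Machine loads after assignment: [23, 24]
LPT makespan = 24
Lower bound = max(max_job, ceil(total/2)) = max(12, 24) = 24
Ratio = 24 / 24 = 1.0

1.0


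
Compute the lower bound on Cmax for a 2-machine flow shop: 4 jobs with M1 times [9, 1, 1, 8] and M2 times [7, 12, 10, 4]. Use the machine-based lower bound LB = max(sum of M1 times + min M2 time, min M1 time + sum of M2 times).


LB1 = sum(M1 times) + min(M2 times) = 19 + 4 = 23
LB2 = min(M1 times) + sum(M2 times) = 1 + 33 = 34
Lower bound = max(LB1, LB2) = max(23, 34) = 34

34


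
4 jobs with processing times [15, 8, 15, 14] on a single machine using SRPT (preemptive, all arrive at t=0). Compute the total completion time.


Since all jobs arrive at t=0, SRPT equals SPT ordering.
SPT order: [8, 14, 15, 15]
Completion times:
  Job 1: p=8, C=8
  Job 2: p=14, C=22
  Job 3: p=15, C=37
  Job 4: p=15, C=52
Total completion time = 8 + 22 + 37 + 52 = 119

119


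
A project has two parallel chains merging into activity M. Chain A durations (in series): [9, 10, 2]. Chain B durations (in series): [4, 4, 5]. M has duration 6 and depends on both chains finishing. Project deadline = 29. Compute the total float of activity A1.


Forward pass: ES(A1) = sum of predecessors on chain A = 0
EF = ES + duration = 0 + 9 = 9
Backward pass: LF(M) = deadline = 29; LS(M) = 29 - 6 = 23
LF(A1) = LS(M) - sum(successors on chain A) = 23 - 12 = 11
LS = LF - duration = 11 - 9 = 2
Total float = LS - ES = 2 - 0 = 2

2


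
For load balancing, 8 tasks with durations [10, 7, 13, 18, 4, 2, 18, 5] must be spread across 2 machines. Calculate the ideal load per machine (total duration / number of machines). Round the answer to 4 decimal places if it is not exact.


Total processing time = 10 + 7 + 13 + 18 + 4 + 2 + 18 + 5 = 77
Number of machines = 2
Ideal balanced load = 77 / 2 = 38.5

38.5


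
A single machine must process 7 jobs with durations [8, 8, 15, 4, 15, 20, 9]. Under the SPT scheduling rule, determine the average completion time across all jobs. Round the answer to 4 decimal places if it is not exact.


Sort jobs by processing time (SPT order): [4, 8, 8, 9, 15, 15, 20]
Compute completion times sequentially:
  Job 1: processing = 4, completes at 4
  Job 2: processing = 8, completes at 12
  Job 3: processing = 8, completes at 20
  Job 4: processing = 9, completes at 29
  Job 5: processing = 15, completes at 44
  Job 6: processing = 15, completes at 59
  Job 7: processing = 20, completes at 79
Sum of completion times = 247
Average completion time = 247/7 = 35.2857

35.2857


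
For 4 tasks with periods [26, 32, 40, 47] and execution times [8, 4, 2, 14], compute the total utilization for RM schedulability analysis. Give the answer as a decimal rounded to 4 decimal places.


Compute individual utilizations (exact fractions):
  Task 1: C/T = 8/26 = 4/13 (approx. 0.3077)
  Task 2: C/T = 4/32 = 1/8 (approx. 0.125)
  Task 3: C/T = 2/40 = 1/20 (approx. 0.05)
  Task 4: C/T = 14/47 (approx. 0.2979)
Total utilization U = 4/13 + 1/8 + 1/20 + 14/47 = 19077/24440
Rounded to 4 decimal places: U = 0.7806
RM (Liu & Layland) bound for 4 tasks = 0.756828; compare with U = 19077/24440 (approx. 0.780565)
bound < U <= 1, so the RM sufficient condition is not met (inconclusive; an exact test such as response-time analysis is needed).

0.7806


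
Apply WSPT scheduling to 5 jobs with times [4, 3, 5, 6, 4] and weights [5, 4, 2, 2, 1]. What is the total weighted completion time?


Compute p/w ratios and sort ascending (WSPT): [(3, 4), (4, 5), (5, 2), (6, 2), (4, 1)]
Compute weighted completion times:
  Job (p=3,w=4): C=3, w*C=4*3=12
  Job (p=4,w=5): C=7, w*C=5*7=35
  Job (p=5,w=2): C=12, w*C=2*12=24
  Job (p=6,w=2): C=18, w*C=2*18=36
  Job (p=4,w=1): C=22, w*C=1*22=22
Total weighted completion time = 129

129


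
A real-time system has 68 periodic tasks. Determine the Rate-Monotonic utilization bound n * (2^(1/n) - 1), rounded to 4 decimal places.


Compute 2^(1/68) = 1.0102454700
Subtract 1: 1.0102454700 - 1 = 0.0102454700
Multiply by n: 68 * 0.0102454700 = 0.6966919600
Round to 4 dp: 0.6967

0.6967


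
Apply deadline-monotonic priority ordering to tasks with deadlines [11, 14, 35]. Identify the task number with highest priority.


Sort tasks by relative deadline (ascending):
  Task 1: deadline = 11
  Task 2: deadline = 14
  Task 3: deadline = 35
Priority order (highest first): [1, 2, 3]
Highest priority task = 1

1


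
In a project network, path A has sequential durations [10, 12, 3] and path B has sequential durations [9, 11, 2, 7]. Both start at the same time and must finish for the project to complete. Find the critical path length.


Path A total = 10 + 12 + 3 = 25
Path B total = 9 + 11 + 2 + 7 = 29
Critical path = longest path = max(25, 29) = 29

29


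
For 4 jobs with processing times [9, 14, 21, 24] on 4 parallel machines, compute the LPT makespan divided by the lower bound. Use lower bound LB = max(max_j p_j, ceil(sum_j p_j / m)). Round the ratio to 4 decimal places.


LPT order: [24, 21, 14, 9]
Machine loads after assignment: [24, 21, 14, 9]
LPT makespan = 24
Lower bound = max(max_job, ceil(total/4)) = max(24, 17) = 24
Ratio = 24 / 24 = 1.0

1.0


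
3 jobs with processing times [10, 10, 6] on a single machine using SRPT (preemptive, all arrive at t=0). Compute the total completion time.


Since all jobs arrive at t=0, SRPT equals SPT ordering.
SPT order: [6, 10, 10]
Completion times:
  Job 1: p=6, C=6
  Job 2: p=10, C=16
  Job 3: p=10, C=26
Total completion time = 6 + 16 + 26 = 48

48


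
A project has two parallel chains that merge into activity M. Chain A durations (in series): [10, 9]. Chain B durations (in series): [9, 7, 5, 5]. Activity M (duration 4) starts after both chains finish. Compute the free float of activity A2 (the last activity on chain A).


ES(A2) = sum of predecessors on chain A = 10
EF(A2) = ES + duration = 10 + 9 = 19
Successor of A2 is M. ES(M) = max(sum(A), sum(B)) = max(19, 26) = 26
Free float = ES(successor) - EF(current) = 26 - 19 = 7

7


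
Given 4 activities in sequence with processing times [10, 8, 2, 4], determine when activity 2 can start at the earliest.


Activity 2 starts after activities 1 through 1 complete.
Predecessor durations: [10]
ES = 10 = 10

10


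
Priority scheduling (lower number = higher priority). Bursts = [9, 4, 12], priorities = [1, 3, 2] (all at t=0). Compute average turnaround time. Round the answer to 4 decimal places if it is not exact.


Sort by priority (ascending = highest first):
Order: [(1, 9), (2, 12), (3, 4)]
Completion times:
  Priority 1, burst=9, C=9
  Priority 2, burst=12, C=21
  Priority 3, burst=4, C=25
Average turnaround = 55/3 = 18.3333

18.3333


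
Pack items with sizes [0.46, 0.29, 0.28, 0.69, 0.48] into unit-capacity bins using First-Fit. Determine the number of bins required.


Place items sequentially using First-Fit:
  Item 0.46 -> new Bin 1
  Item 0.29 -> Bin 1 (now 0.75)
  Item 0.28 -> new Bin 2
  Item 0.69 -> Bin 2 (now 0.97)
  Item 0.48 -> new Bin 3
Total bins used = 3

3


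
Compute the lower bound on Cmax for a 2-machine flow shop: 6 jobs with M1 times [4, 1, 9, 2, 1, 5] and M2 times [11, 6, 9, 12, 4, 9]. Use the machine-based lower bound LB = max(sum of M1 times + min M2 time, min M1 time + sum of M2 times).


LB1 = sum(M1 times) + min(M2 times) = 22 + 4 = 26
LB2 = min(M1 times) + sum(M2 times) = 1 + 51 = 52
Lower bound = max(LB1, LB2) = max(26, 52) = 52

52


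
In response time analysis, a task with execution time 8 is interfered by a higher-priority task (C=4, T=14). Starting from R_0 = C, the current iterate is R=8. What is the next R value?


R_next = C + ceil(R_prev / T_hp) * C_hp
ceil(8 / 14) = ceil(0.5714) = 1
Interference = 1 * 4 = 4
R_next = 8 + 4 = 12

12


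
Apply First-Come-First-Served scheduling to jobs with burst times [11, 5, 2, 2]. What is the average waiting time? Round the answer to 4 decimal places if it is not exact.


FCFS order (as given): [11, 5, 2, 2]
Waiting times:
  Job 1: wait = 0
  Job 2: wait = 11
  Job 3: wait = 16
  Job 4: wait = 18
Sum of waiting times = 45
Average waiting time = 45/4 = 11.25

11.25


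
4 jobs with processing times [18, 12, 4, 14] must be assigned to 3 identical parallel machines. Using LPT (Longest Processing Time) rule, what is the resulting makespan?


Sort jobs in decreasing order (LPT): [18, 14, 12, 4]
Assign each job to the least loaded machine:
  Machine 1: jobs [18], load = 18
  Machine 2: jobs [14], load = 14
  Machine 3: jobs [12, 4], load = 16
Makespan = max load = 18

18


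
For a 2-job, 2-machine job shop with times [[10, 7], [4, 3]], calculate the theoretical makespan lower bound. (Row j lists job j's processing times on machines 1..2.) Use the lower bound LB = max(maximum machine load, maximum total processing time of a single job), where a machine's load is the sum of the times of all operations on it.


Machine loads:
  Machine 1: 10 + 4 = 14
  Machine 2: 7 + 3 = 10
Max machine load = 14
Job totals:
  Job 1: 17
  Job 2: 7
Max job total = 17
Lower bound = max(14, 17) = 17

17


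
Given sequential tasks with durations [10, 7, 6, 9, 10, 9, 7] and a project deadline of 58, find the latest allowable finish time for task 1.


LF(activity 1) = deadline - sum of successor durations
Successors: activities 2 through 7 with durations [7, 6, 9, 10, 9, 7]
Sum of successor durations = 48
LF = 58 - 48 = 10

10


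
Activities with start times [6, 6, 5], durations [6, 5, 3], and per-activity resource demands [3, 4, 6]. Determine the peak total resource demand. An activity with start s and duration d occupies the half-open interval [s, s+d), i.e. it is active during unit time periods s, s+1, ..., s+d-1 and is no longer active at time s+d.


Each activity i is active on [start_i, start_i + duration_i).
Compute total resource usage per time slot:
  t=0: active resources = [], total = 0
  t=1: active resources = [], total = 0
  t=2: active resources = [], total = 0
  t=3: active resources = [], total = 0
  t=4: active resources = [], total = 0
  t=5: active resources = [6], total = 6
  t=6: active resources = [3, 4, 6], total = 13
  t=7: active resources = [3, 4, 6], total = 13
  t=8: active resources = [3, 4], total = 7
  t=9: active resources = [3, 4], total = 7
  t=10: active resources = [3, 4], total = 7
  t=11: active resources = [3], total = 3
Peak resource demand = 13

13


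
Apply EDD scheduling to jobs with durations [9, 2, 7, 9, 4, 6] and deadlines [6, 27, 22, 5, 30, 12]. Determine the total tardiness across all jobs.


Sort by due date (EDD order): [(9, 5), (9, 6), (6, 12), (7, 22), (2, 27), (4, 30)]
Compute completion times and tardiness:
  Job 1: p=9, d=5, C=9, tardiness=max(0,9-5)=4
  Job 2: p=9, d=6, C=18, tardiness=max(0,18-6)=12
  Job 3: p=6, d=12, C=24, tardiness=max(0,24-12)=12
  Job 4: p=7, d=22, C=31, tardiness=max(0,31-22)=9
  Job 5: p=2, d=27, C=33, tardiness=max(0,33-27)=6
  Job 6: p=4, d=30, C=37, tardiness=max(0,37-30)=7
Total tardiness = 50

50


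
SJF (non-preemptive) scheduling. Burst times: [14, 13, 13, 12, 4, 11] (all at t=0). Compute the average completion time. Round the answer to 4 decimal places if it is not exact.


SJF order (ascending): [4, 11, 12, 13, 13, 14]
Completion times:
  Job 1: burst=4, C=4
  Job 2: burst=11, C=15
  Job 3: burst=12, C=27
  Job 4: burst=13, C=40
  Job 5: burst=13, C=53
  Job 6: burst=14, C=67
Average completion = 206/6 = 34.3333

34.3333


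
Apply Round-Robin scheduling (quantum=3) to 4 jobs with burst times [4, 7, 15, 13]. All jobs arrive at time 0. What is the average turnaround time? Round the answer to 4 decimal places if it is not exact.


Time quantum = 3
Execution trace:
  J1 runs 3 units, time = 3
  J2 runs 3 units, time = 6
  J3 runs 3 units, time = 9
  J4 runs 3 units, time = 12
  J1 runs 1 units, time = 13
  J2 runs 3 units, time = 16
  J3 runs 3 units, time = 19
  J4 runs 3 units, time = 22
  J2 runs 1 units, time = 23
  J3 runs 3 units, time = 26
  J4 runs 3 units, time = 29
  J3 runs 3 units, time = 32
  J4 runs 3 units, time = 35
  J3 runs 3 units, time = 38
  J4 runs 1 units, time = 39
Finish times: [13, 23, 38, 39]
Average turnaround = 113/4 = 28.25

28.25


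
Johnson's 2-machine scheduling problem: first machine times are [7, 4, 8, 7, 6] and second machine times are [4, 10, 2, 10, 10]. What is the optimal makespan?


Apply Johnson's rule:
  Group 1 (a <= b): [(2, 4, 10), (5, 6, 10), (4, 7, 10)]
  Group 2 (a > b): [(1, 7, 4), (3, 8, 2)]
Optimal job order: [2, 5, 4, 1, 3]
Schedule:
  Job 2: M1 done at 4, M2 done at 14
  Job 5: M1 done at 10, M2 done at 24
  Job 4: M1 done at 17, M2 done at 34
  Job 1: M1 done at 24, M2 done at 38
  Job 3: M1 done at 32, M2 done at 40
Makespan = 40

40


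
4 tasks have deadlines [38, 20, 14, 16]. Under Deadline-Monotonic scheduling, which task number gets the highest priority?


Sort tasks by relative deadline (ascending):
  Task 3: deadline = 14
  Task 4: deadline = 16
  Task 2: deadline = 20
  Task 1: deadline = 38
Priority order (highest first): [3, 4, 2, 1]
Highest priority task = 3

3


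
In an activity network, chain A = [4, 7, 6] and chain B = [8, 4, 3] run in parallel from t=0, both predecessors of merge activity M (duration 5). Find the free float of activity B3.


ES(B3) = sum of predecessors on chain B = 12
EF(B3) = ES + duration = 12 + 3 = 15
Successor of B3 is M. ES(M) = max(sum(A), sum(B)) = max(17, 15) = 17
Free float = ES(successor) - EF(current) = 17 - 15 = 2

2


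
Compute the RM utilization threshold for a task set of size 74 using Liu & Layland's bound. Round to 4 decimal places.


Compute 2^(1/74) = 1.0094108601
Subtract 1: 1.0094108601 - 1 = 0.0094108601
Multiply by n: 74 * 0.0094108601 = 0.6964036474
Round to 4 dp: 0.6964

0.6964


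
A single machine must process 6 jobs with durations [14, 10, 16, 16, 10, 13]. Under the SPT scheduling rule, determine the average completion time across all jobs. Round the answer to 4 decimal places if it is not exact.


Sort jobs by processing time (SPT order): [10, 10, 13, 14, 16, 16]
Compute completion times sequentially:
  Job 1: processing = 10, completes at 10
  Job 2: processing = 10, completes at 20
  Job 3: processing = 13, completes at 33
  Job 4: processing = 14, completes at 47
  Job 5: processing = 16, completes at 63
  Job 6: processing = 16, completes at 79
Sum of completion times = 252
Average completion time = 252/6 = 42.0

42.0


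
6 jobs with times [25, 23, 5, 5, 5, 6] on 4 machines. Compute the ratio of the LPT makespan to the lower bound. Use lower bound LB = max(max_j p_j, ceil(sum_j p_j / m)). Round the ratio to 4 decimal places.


LPT order: [25, 23, 6, 5, 5, 5]
Machine loads after assignment: [25, 23, 11, 10]
LPT makespan = 25
Lower bound = max(max_job, ceil(total/4)) = max(25, 18) = 25
Ratio = 25 / 25 = 1.0

1.0


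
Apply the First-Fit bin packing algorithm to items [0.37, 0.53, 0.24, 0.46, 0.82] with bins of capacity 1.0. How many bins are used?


Place items sequentially using First-Fit:
  Item 0.37 -> new Bin 1
  Item 0.53 -> Bin 1 (now 0.9)
  Item 0.24 -> new Bin 2
  Item 0.46 -> Bin 2 (now 0.7)
  Item 0.82 -> new Bin 3
Total bins used = 3

3


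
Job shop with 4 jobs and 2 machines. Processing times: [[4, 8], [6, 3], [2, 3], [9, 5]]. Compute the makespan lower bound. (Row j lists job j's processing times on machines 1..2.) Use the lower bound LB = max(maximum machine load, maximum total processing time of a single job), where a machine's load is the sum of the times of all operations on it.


Machine loads:
  Machine 1: 4 + 6 + 2 + 9 = 21
  Machine 2: 8 + 3 + 3 + 5 = 19
Max machine load = 21
Job totals:
  Job 1: 12
  Job 2: 9
  Job 3: 5
  Job 4: 14
Max job total = 14
Lower bound = max(21, 14) = 21

21


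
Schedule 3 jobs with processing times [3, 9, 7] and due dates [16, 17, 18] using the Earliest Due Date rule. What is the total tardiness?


Sort by due date (EDD order): [(3, 16), (9, 17), (7, 18)]
Compute completion times and tardiness:
  Job 1: p=3, d=16, C=3, tardiness=max(0,3-16)=0
  Job 2: p=9, d=17, C=12, tardiness=max(0,12-17)=0
  Job 3: p=7, d=18, C=19, tardiness=max(0,19-18)=1
Total tardiness = 1

1


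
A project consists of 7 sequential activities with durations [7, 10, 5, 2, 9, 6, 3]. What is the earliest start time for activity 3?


Activity 3 starts after activities 1 through 2 complete.
Predecessor durations: [7, 10]
ES = 7 + 10 = 17

17


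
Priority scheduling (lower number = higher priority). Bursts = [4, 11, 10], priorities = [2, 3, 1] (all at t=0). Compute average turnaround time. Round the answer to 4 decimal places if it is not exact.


Sort by priority (ascending = highest first):
Order: [(1, 10), (2, 4), (3, 11)]
Completion times:
  Priority 1, burst=10, C=10
  Priority 2, burst=4, C=14
  Priority 3, burst=11, C=25
Average turnaround = 49/3 = 16.3333

16.3333


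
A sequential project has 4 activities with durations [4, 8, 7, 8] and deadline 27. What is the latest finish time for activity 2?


LF(activity 2) = deadline - sum of successor durations
Successors: activities 3 through 4 with durations [7, 8]
Sum of successor durations = 15
LF = 27 - 15 = 12

12


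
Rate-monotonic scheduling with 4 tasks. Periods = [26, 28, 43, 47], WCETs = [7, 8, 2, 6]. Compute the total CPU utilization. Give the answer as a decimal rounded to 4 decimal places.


Compute individual utilizations (exact fractions):
  Task 1: C/T = 7/26 (approx. 0.2692)
  Task 2: C/T = 8/28 = 2/7 (approx. 0.2857)
  Task 3: C/T = 2/43 (approx. 0.0465)
  Task 4: C/T = 6/47 (approx. 0.1277)
Total utilization U = 7/26 + 2/7 + 2/43 + 6/47 = 268185/367822
Rounded to 4 decimal places: U = 0.7291
RM (Liu & Layland) bound for 4 tasks = 0.756828; compare with U = 268185/367822 (approx. 0.729116)
U <= bound, so schedulable by RM sufficient condition.

0.7291


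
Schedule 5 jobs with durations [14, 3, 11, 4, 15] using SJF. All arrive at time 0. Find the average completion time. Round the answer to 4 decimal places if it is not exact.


SJF order (ascending): [3, 4, 11, 14, 15]
Completion times:
  Job 1: burst=3, C=3
  Job 2: burst=4, C=7
  Job 3: burst=11, C=18
  Job 4: burst=14, C=32
  Job 5: burst=15, C=47
Average completion = 107/5 = 21.4

21.4


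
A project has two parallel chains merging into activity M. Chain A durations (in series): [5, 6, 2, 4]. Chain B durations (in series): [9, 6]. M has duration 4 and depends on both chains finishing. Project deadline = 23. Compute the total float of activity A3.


Forward pass: ES(A3) = sum of predecessors on chain A = 11
EF = ES + duration = 11 + 2 = 13
Backward pass: LF(M) = deadline = 23; LS(M) = 23 - 4 = 19
LF(A3) = LS(M) - sum(successors on chain A) = 19 - 4 = 15
LS = LF - duration = 15 - 2 = 13
Total float = LS - ES = 13 - 11 = 2

2


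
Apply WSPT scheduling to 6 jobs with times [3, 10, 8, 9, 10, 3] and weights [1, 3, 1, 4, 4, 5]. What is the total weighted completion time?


Compute p/w ratios and sort ascending (WSPT): [(3, 5), (9, 4), (10, 4), (3, 1), (10, 3), (8, 1)]
Compute weighted completion times:
  Job (p=3,w=5): C=3, w*C=5*3=15
  Job (p=9,w=4): C=12, w*C=4*12=48
  Job (p=10,w=4): C=22, w*C=4*22=88
  Job (p=3,w=1): C=25, w*C=1*25=25
  Job (p=10,w=3): C=35, w*C=3*35=105
  Job (p=8,w=1): C=43, w*C=1*43=43
Total weighted completion time = 324

324


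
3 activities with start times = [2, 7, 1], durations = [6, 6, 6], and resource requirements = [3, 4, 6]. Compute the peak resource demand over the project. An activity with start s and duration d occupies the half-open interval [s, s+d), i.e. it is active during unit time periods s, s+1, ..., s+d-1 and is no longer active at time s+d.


Each activity i is active on [start_i, start_i + duration_i).
Compute total resource usage per time slot:
  t=0: active resources = [], total = 0
  t=1: active resources = [6], total = 6
  t=2: active resources = [3, 6], total = 9
  t=3: active resources = [3, 6], total = 9
  t=4: active resources = [3, 6], total = 9
  t=5: active resources = [3, 6], total = 9
  t=6: active resources = [3, 6], total = 9
  t=7: active resources = [3, 4], total = 7
  t=8: active resources = [4], total = 4
  t=9: active resources = [4], total = 4
  t=10: active resources = [4], total = 4
  t=11: active resources = [4], total = 4
  t=12: active resources = [4], total = 4
Peak resource demand = 9

9


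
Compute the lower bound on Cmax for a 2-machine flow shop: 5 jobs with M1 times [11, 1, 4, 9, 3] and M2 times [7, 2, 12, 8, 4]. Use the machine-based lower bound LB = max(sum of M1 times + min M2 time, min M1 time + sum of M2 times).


LB1 = sum(M1 times) + min(M2 times) = 28 + 2 = 30
LB2 = min(M1 times) + sum(M2 times) = 1 + 33 = 34
Lower bound = max(LB1, LB2) = max(30, 34) = 34

34


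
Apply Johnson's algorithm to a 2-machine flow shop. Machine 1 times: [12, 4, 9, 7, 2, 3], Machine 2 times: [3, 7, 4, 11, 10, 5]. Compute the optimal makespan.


Apply Johnson's rule:
  Group 1 (a <= b): [(5, 2, 10), (6, 3, 5), (2, 4, 7), (4, 7, 11)]
  Group 2 (a > b): [(3, 9, 4), (1, 12, 3)]
Optimal job order: [5, 6, 2, 4, 3, 1]
Schedule:
  Job 5: M1 done at 2, M2 done at 12
  Job 6: M1 done at 5, M2 done at 17
  Job 2: M1 done at 9, M2 done at 24
  Job 4: M1 done at 16, M2 done at 35
  Job 3: M1 done at 25, M2 done at 39
  Job 1: M1 done at 37, M2 done at 42
Makespan = 42

42


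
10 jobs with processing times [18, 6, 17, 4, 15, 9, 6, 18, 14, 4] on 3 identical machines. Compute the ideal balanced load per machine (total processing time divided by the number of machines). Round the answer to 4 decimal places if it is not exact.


Total processing time = 18 + 6 + 17 + 4 + 15 + 9 + 6 + 18 + 14 + 4 = 111
Number of machines = 3
Ideal balanced load = 111 / 3 = 37.0

37.0


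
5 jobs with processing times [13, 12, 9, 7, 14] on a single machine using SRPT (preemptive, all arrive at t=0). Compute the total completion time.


Since all jobs arrive at t=0, SRPT equals SPT ordering.
SPT order: [7, 9, 12, 13, 14]
Completion times:
  Job 1: p=7, C=7
  Job 2: p=9, C=16
  Job 3: p=12, C=28
  Job 4: p=13, C=41
  Job 5: p=14, C=55
Total completion time = 7 + 16 + 28 + 41 + 55 = 147

147


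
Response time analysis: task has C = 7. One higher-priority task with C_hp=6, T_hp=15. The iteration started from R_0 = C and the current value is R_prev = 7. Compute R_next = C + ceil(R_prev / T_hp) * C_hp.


R_next = C + ceil(R_prev / T_hp) * C_hp
ceil(7 / 15) = ceil(0.4667) = 1
Interference = 1 * 6 = 6
R_next = 7 + 6 = 13

13


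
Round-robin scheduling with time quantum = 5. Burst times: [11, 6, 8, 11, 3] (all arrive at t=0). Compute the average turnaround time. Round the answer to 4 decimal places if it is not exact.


Time quantum = 5
Execution trace:
  J1 runs 5 units, time = 5
  J2 runs 5 units, time = 10
  J3 runs 5 units, time = 15
  J4 runs 5 units, time = 20
  J5 runs 3 units, time = 23
  J1 runs 5 units, time = 28
  J2 runs 1 units, time = 29
  J3 runs 3 units, time = 32
  J4 runs 5 units, time = 37
  J1 runs 1 units, time = 38
  J4 runs 1 units, time = 39
Finish times: [38, 29, 32, 39, 23]
Average turnaround = 161/5 = 32.2

32.2


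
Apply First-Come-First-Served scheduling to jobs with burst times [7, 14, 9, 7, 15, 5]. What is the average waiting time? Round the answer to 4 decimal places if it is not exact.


FCFS order (as given): [7, 14, 9, 7, 15, 5]
Waiting times:
  Job 1: wait = 0
  Job 2: wait = 7
  Job 3: wait = 21
  Job 4: wait = 30
  Job 5: wait = 37
  Job 6: wait = 52
Sum of waiting times = 147
Average waiting time = 147/6 = 24.5

24.5


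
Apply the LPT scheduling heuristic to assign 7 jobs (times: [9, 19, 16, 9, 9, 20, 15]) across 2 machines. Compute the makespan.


Sort jobs in decreasing order (LPT): [20, 19, 16, 15, 9, 9, 9]
Assign each job to the least loaded machine:
  Machine 1: jobs [20, 15, 9, 9], load = 53
  Machine 2: jobs [19, 16, 9], load = 44
Makespan = max load = 53

53


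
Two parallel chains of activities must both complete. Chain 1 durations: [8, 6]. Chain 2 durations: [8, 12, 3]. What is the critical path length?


Path A total = 8 + 6 = 14
Path B total = 8 + 12 + 3 = 23
Critical path = longest path = max(14, 23) = 23

23


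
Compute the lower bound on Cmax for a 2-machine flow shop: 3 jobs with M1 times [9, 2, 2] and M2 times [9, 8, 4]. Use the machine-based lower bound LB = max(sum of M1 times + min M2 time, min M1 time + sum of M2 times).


LB1 = sum(M1 times) + min(M2 times) = 13 + 4 = 17
LB2 = min(M1 times) + sum(M2 times) = 2 + 21 = 23
Lower bound = max(LB1, LB2) = max(17, 23) = 23

23


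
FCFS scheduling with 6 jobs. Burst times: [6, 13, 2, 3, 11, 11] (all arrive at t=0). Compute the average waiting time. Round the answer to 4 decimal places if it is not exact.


FCFS order (as given): [6, 13, 2, 3, 11, 11]
Waiting times:
  Job 1: wait = 0
  Job 2: wait = 6
  Job 3: wait = 19
  Job 4: wait = 21
  Job 5: wait = 24
  Job 6: wait = 35
Sum of waiting times = 105
Average waiting time = 105/6 = 17.5

17.5


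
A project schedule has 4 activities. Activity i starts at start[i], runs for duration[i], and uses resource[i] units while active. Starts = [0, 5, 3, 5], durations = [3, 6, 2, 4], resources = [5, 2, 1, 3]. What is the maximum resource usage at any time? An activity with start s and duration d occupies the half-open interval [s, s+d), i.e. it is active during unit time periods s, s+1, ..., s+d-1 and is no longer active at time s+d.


Each activity i is active on [start_i, start_i + duration_i).
Compute total resource usage per time slot:
  t=0: active resources = [5], total = 5
  t=1: active resources = [5], total = 5
  t=2: active resources = [5], total = 5
  t=3: active resources = [1], total = 1
  t=4: active resources = [1], total = 1
  t=5: active resources = [2, 3], total = 5
  t=6: active resources = [2, 3], total = 5
  t=7: active resources = [2, 3], total = 5
  t=8: active resources = [2, 3], total = 5
  t=9: active resources = [2], total = 2
  t=10: active resources = [2], total = 2
Peak resource demand = 5

5


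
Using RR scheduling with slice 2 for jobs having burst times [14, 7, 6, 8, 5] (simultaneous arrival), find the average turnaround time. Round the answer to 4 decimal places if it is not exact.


Time quantum = 2
Execution trace:
  J1 runs 2 units, time = 2
  J2 runs 2 units, time = 4
  J3 runs 2 units, time = 6
  J4 runs 2 units, time = 8
  J5 runs 2 units, time = 10
  J1 runs 2 units, time = 12
  J2 runs 2 units, time = 14
  J3 runs 2 units, time = 16
  J4 runs 2 units, time = 18
  J5 runs 2 units, time = 20
  J1 runs 2 units, time = 22
  J2 runs 2 units, time = 24
  J3 runs 2 units, time = 26
  J4 runs 2 units, time = 28
  J5 runs 1 units, time = 29
  J1 runs 2 units, time = 31
  J2 runs 1 units, time = 32
  J4 runs 2 units, time = 34
  J1 runs 2 units, time = 36
  J1 runs 2 units, time = 38
  J1 runs 2 units, time = 40
Finish times: [40, 32, 26, 34, 29]
Average turnaround = 161/5 = 32.2

32.2


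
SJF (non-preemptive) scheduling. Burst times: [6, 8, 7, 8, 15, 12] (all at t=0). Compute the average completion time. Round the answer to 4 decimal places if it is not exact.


SJF order (ascending): [6, 7, 8, 8, 12, 15]
Completion times:
  Job 1: burst=6, C=6
  Job 2: burst=7, C=13
  Job 3: burst=8, C=21
  Job 4: burst=8, C=29
  Job 5: burst=12, C=41
  Job 6: burst=15, C=56
Average completion = 166/6 = 27.6667

27.6667


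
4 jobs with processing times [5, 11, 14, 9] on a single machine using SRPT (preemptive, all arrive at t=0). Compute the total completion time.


Since all jobs arrive at t=0, SRPT equals SPT ordering.
SPT order: [5, 9, 11, 14]
Completion times:
  Job 1: p=5, C=5
  Job 2: p=9, C=14
  Job 3: p=11, C=25
  Job 4: p=14, C=39
Total completion time = 5 + 14 + 25 + 39 = 83

83


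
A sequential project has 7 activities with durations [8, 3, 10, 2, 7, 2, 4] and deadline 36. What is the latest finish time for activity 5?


LF(activity 5) = deadline - sum of successor durations
Successors: activities 6 through 7 with durations [2, 4]
Sum of successor durations = 6
LF = 36 - 6 = 30

30


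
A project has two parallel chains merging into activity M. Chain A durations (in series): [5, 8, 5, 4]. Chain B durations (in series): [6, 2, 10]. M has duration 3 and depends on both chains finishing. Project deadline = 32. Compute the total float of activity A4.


Forward pass: ES(A4) = sum of predecessors on chain A = 18
EF = ES + duration = 18 + 4 = 22
Backward pass: LF(M) = deadline = 32; LS(M) = 32 - 3 = 29
LF(A4) = LS(M) - sum(successors on chain A) = 29 - 0 = 29
LS = LF - duration = 29 - 4 = 25
Total float = LS - ES = 25 - 18 = 7

7


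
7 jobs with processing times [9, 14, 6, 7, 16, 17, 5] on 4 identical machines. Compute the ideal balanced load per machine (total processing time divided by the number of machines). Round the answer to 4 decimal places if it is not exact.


Total processing time = 9 + 14 + 6 + 7 + 16 + 17 + 5 = 74
Number of machines = 4
Ideal balanced load = 74 / 4 = 18.5

18.5


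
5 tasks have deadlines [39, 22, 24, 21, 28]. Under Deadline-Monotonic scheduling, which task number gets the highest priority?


Sort tasks by relative deadline (ascending):
  Task 4: deadline = 21
  Task 2: deadline = 22
  Task 3: deadline = 24
  Task 5: deadline = 28
  Task 1: deadline = 39
Priority order (highest first): [4, 2, 3, 5, 1]
Highest priority task = 4

4


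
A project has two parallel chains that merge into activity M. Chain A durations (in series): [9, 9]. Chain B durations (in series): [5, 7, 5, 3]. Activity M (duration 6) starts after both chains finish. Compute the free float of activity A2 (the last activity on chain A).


ES(A2) = sum of predecessors on chain A = 9
EF(A2) = ES + duration = 9 + 9 = 18
Successor of A2 is M. ES(M) = max(sum(A), sum(B)) = max(18, 20) = 20
Free float = ES(successor) - EF(current) = 20 - 18 = 2

2
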